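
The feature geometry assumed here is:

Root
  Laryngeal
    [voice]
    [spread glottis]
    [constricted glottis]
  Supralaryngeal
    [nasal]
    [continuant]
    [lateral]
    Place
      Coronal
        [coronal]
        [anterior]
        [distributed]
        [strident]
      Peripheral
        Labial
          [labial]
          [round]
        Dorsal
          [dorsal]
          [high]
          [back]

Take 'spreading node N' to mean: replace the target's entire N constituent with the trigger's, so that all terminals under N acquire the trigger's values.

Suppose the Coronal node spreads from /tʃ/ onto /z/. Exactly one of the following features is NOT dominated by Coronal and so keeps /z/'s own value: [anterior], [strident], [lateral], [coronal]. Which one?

[lateral]

The terminals dominated by Coronal are [coronal], [anterior], [distributed], [strident].
Spreading Coronal replaces [anterior], [coronal], [strident] with the trigger's values, since each sits inside the Coronal constituent.
[lateral] is not within the Coronal subtree (it hangs from Supralaryngeal), so /z/'s [lateral] value survives.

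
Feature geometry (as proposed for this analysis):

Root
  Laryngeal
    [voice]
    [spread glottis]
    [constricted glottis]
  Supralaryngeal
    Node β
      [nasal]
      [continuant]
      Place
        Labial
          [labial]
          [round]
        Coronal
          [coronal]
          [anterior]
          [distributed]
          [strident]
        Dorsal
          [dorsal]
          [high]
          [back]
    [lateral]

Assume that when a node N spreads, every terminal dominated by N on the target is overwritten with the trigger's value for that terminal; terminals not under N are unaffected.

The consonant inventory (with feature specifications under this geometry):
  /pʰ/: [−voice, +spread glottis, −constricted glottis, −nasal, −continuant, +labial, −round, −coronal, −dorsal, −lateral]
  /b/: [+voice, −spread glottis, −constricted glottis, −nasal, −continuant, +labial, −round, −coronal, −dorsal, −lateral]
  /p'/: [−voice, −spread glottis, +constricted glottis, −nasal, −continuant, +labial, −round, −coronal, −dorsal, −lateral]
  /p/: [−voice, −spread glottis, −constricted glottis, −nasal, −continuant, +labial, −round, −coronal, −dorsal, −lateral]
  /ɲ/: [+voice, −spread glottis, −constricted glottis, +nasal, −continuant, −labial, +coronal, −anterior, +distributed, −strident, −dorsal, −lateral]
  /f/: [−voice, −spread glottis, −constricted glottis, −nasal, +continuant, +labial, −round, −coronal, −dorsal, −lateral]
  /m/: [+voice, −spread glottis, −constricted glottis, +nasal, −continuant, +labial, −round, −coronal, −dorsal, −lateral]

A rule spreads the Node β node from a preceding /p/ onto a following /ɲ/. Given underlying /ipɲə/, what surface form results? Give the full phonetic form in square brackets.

Node β immediately or transitively dominates [nasal], [continuant], [labial], [round], [coronal], [anterior], [distributed], [strident], [dorsal], [high], [back].
Spreading Node β from /p/ onto /ɲ/ replaces those values with /p/'s: [−nasal], [−continuant], [+labial], [−round], [−coronal], [−dorsal]. Features outside Node β ([voice], [spread glottis], [constricted glottis], …) stay as in /ɲ/.
This feature bundle is that of [b], so /ipɲə/ surfaces as [ipbə].

[ipbə]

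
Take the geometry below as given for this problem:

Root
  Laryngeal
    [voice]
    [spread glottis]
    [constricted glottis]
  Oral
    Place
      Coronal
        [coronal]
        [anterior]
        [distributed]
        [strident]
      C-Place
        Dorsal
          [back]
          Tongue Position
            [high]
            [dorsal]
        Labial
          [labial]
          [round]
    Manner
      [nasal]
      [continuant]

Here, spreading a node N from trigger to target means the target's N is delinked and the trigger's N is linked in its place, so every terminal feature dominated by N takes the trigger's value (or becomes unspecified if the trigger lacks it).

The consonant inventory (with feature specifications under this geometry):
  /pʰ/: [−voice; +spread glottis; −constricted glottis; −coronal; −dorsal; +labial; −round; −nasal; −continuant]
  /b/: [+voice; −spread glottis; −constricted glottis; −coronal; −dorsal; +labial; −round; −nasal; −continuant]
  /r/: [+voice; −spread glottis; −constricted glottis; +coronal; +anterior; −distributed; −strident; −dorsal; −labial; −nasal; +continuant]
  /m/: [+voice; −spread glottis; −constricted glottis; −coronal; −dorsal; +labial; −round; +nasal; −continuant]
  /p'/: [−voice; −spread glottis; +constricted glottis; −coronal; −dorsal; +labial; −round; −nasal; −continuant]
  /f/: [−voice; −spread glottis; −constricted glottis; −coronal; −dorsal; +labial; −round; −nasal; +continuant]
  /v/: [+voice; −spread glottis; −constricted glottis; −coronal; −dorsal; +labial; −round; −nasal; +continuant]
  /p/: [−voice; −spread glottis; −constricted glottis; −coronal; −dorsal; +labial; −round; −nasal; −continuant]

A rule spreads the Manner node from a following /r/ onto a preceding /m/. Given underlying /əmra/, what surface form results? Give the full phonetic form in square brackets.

Terminals under Manner in this geometry: [nasal], [continuant].
After delinking /m/'s Manner and linking /r/'s, the affected terminals become [−nasal], [+continuant]; [voice], [spread glottis], [constricted glottis], … (outside Manner) are retained from /m/.
This feature bundle is that of [v], so /əmra/ surfaces as [əvra].

[əvra]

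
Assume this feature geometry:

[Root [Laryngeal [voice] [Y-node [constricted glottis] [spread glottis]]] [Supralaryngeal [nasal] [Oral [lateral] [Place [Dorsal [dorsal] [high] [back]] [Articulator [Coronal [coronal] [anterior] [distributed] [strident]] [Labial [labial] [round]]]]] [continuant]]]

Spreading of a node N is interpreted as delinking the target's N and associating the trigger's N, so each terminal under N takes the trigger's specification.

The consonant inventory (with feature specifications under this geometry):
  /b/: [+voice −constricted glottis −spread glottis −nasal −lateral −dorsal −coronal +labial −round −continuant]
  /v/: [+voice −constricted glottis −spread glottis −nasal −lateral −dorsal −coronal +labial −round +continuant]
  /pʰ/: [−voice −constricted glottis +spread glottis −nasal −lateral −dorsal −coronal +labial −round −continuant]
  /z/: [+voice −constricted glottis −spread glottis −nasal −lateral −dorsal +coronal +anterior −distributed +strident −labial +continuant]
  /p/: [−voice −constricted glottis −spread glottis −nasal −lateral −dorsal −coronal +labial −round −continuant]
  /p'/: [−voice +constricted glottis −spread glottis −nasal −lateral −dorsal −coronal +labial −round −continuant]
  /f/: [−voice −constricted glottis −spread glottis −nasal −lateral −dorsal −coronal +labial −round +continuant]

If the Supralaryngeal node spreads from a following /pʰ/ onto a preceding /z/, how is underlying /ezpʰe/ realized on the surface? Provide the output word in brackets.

Terminals under Supralaryngeal in this geometry: [nasal], [lateral], [dorsal], [high], [back], [coronal], [anterior], [distributed], [strident], [labial], [round], [continuant].
Spreading Supralaryngeal from /pʰ/ onto /z/ replaces those values with /pʰ/'s: [−nasal], [−lateral], [−dorsal], [−coronal], [+labial], [−round], [−continuant]. Features outside Supralaryngeal ([voice], [constricted glottis], [spread glottis]) stay as in /z/.
Among the inventory, only /b/ has exactly this specification, giving the surface form [ebpʰe].

[ebpʰe]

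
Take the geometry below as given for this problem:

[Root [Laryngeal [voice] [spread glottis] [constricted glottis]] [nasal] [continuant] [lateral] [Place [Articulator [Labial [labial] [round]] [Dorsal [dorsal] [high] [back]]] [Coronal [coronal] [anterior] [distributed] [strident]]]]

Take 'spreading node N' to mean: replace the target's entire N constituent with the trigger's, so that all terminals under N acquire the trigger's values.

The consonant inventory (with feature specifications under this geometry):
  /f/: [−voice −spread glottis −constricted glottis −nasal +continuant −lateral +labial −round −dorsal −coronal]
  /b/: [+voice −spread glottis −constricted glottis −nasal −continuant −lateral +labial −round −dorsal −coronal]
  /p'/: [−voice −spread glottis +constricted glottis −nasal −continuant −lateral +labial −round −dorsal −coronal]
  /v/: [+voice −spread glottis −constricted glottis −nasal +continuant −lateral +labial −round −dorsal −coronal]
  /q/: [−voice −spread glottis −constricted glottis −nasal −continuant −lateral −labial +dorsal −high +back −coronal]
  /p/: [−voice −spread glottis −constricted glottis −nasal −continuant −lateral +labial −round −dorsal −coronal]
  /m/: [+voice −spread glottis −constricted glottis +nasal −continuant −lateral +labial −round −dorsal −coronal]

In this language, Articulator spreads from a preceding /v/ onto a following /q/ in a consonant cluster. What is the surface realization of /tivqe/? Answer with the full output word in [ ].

[tivpe]

Articulator immediately or transitively dominates [labial], [round], [dorsal], [high], [back].
Spreading Articulator from /v/ onto /q/ replaces those values with /v/'s: [+labial], [−round], [−dorsal]. Features outside Articulator ([voice], [spread glottis], [constricted glottis], …) stay as in /q/.
Among the inventory, only /p/ has exactly this specification, giving the surface form [tivpe].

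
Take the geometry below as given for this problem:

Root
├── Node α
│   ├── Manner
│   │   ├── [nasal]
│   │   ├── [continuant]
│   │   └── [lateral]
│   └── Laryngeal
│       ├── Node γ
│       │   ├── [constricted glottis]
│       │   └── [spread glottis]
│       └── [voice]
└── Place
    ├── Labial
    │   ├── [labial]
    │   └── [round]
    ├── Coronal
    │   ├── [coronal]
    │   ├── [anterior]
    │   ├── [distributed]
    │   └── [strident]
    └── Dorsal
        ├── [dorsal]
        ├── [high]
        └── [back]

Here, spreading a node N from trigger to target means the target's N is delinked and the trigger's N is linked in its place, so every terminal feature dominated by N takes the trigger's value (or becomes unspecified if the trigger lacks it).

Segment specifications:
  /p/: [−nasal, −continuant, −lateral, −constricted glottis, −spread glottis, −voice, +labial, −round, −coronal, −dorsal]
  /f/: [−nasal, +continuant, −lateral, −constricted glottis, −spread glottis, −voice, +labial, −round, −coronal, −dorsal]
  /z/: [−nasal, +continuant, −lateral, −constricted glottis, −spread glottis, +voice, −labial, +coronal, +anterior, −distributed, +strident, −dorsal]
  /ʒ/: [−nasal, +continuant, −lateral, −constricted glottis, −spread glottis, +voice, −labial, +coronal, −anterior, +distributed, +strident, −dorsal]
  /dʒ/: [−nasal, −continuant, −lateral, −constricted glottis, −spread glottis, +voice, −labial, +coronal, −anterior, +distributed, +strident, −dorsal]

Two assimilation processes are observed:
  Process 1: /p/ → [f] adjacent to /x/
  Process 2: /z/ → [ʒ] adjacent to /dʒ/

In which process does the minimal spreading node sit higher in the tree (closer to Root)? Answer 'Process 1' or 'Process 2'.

Process 1: the feature that changes is [continuant]; the minimal node is [continuant] (depth 3).
Process 2 alters [anterior], [distributed]; the lowest common ancestor is Coronal (depth 2 from Root).
Coronal (depth 2) sits above [continuant] (depth 3), making Process 2 the one with the higher spreading node.

Process 2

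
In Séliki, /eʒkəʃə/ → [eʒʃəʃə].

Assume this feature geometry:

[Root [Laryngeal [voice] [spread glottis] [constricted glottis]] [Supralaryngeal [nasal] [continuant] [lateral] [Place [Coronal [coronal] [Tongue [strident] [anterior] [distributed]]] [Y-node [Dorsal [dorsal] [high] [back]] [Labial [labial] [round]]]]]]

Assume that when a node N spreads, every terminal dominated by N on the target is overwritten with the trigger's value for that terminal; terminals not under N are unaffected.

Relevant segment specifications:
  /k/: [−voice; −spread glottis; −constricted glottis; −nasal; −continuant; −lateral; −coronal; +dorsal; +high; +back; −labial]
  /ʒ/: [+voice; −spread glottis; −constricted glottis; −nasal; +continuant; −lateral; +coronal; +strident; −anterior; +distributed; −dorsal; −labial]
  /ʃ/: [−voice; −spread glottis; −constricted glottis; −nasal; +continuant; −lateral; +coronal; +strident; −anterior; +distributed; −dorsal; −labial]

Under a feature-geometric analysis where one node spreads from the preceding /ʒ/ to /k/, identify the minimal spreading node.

Supralaryngeal

/k/ and [ʃ] differ in [continuant], [coronal], [anterior], [distributed], [strident], [dorsal], [high], [back]; every other specified feature is identical.
The smallest constituent containing every changed terminal is Supralaryngeal — each of its daughters lacks at least one of the affected features.
Delinking /k/'s Supralaryngeal and associating /ʒ/'s Supralaryngeal gives precisely the feature bundle of [ʃ].
Since [voice] is preserved even though /ʒ/ disagrees there, no node above Supralaryngeal spread.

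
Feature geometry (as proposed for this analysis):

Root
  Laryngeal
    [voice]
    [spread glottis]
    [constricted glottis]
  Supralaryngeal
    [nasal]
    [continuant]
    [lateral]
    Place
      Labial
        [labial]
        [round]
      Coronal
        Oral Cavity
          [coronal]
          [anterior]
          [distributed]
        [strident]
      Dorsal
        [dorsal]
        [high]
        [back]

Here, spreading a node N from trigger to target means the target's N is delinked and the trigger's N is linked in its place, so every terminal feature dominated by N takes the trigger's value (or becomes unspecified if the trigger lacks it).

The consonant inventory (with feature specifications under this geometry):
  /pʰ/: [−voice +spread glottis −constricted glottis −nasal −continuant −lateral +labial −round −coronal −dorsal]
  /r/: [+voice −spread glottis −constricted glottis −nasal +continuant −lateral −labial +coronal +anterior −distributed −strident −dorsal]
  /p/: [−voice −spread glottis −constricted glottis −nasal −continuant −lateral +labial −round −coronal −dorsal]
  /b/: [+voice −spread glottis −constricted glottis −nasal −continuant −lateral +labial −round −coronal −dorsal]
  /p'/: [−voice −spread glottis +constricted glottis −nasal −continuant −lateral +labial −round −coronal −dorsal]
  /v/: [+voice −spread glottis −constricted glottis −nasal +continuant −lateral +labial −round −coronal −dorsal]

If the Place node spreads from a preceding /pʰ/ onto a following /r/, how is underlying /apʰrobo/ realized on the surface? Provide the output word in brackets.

[apʰvobo]

Place immediately or transitively dominates [labial], [round], [coronal], [anterior], [distributed], [strident], [dorsal], [high], [back].
After delinking /r/'s Place and linking /pʰ/'s, the affected terminals become [+labial], [−round], [−coronal], [−dorsal]; [voice], [spread glottis], [constricted glottis], … (outside Place) are retained from /r/.
This feature bundle is that of [v], so /apʰrobo/ surfaces as [apʰvobo].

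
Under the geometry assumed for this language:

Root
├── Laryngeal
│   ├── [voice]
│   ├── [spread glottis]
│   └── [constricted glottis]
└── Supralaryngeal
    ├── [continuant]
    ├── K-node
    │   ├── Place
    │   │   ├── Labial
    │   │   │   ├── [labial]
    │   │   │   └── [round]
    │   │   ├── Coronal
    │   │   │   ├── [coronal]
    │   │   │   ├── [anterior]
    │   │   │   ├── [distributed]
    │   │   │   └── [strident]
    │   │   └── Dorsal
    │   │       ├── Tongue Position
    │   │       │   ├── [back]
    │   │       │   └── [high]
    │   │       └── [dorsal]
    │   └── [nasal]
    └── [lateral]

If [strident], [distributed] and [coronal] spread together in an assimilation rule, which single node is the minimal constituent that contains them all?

Coronal

[strident]: Root ▹ Supralaryngeal ▹ K-node ▹ Place ▹ Coronal ▹ [strident].
[distributed]: Root ▹ Supralaryngeal ▹ K-node ▹ Place ▹ Coronal ▹ [distributed].
[coronal]: Root ▹ Supralaryngeal ▹ K-node ▹ Place ▹ Coronal ▹ [coronal].
The listed terminals split across distinct daughters of Coronal, so Coronal itself is the smallest node containing them all.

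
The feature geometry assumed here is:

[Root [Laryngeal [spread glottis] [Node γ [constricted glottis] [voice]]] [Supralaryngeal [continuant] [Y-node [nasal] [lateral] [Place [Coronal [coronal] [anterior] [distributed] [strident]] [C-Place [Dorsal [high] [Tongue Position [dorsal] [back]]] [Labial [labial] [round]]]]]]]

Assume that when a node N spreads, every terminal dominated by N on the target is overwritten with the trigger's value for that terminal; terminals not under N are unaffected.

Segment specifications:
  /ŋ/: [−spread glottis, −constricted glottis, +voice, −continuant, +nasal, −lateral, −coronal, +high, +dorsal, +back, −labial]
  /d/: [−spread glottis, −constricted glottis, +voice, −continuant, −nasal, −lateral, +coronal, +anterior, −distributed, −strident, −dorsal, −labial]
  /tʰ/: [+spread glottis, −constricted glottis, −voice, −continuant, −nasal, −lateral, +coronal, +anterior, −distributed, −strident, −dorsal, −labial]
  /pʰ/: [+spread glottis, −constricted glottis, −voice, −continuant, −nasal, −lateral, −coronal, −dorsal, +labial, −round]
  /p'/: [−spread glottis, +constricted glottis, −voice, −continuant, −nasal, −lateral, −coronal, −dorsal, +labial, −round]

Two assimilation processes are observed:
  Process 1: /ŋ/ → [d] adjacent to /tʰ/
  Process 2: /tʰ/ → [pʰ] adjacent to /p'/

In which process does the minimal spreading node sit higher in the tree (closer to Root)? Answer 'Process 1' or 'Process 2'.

Process 1 alters [nasal], [coronal], [anterior], [distributed], [strident], [dorsal], [high], [back]; the lowest common ancestor is Y-node (depth 2 from Root).
In Process 2, [labial], [round], [coronal], [anterior], [distributed], [strident] change, so the minimal spreading node is Place at depth 3.
Y-node is closer to Root than Place, so Process 1 spreads the higher node.

Process 1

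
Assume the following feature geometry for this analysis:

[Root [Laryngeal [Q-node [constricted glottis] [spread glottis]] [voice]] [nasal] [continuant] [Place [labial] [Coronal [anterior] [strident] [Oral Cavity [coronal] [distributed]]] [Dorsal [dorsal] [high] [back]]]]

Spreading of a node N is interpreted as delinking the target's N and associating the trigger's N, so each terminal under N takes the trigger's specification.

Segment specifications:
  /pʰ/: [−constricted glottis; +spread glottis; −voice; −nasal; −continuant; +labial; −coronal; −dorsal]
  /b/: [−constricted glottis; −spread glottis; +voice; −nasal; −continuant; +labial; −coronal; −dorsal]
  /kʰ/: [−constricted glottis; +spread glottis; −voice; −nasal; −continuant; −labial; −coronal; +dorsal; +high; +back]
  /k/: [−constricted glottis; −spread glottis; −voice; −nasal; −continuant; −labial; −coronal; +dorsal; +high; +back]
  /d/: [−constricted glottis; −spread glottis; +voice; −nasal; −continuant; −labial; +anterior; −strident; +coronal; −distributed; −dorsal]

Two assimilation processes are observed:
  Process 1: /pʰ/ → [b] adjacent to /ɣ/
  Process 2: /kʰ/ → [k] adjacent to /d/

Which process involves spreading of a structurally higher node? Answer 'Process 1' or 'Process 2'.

Process 1 alters [voice], [spread glottis]; the lowest common ancestor is Laryngeal (depth 1 from Root).
Process 2: the feature that changes is [spread glottis]; the minimal node is [spread glottis] (depth 3).
Depth 1 < depth 3; Process 1 involves the structurally higher constituent Laryngeal.

Process 1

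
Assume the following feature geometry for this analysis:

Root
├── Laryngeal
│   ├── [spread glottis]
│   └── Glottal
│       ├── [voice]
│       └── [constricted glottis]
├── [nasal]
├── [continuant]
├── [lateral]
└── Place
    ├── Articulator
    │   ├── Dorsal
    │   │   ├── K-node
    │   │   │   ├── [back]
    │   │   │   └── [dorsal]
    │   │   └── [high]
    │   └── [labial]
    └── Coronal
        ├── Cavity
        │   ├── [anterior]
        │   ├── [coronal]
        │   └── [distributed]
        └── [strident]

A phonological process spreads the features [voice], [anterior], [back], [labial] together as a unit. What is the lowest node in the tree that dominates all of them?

[voice]: Root / Laryngeal / Glottal / [voice].
[anterior] lies under Cavity (below Place).
[back]: Root / Place / Articulator / Dorsal / K-node / [back].
[labial] lies under Articulator (below Place).
The listed terminals split across distinct daughters of Root, so Root itself is the smallest node containing them all.

Root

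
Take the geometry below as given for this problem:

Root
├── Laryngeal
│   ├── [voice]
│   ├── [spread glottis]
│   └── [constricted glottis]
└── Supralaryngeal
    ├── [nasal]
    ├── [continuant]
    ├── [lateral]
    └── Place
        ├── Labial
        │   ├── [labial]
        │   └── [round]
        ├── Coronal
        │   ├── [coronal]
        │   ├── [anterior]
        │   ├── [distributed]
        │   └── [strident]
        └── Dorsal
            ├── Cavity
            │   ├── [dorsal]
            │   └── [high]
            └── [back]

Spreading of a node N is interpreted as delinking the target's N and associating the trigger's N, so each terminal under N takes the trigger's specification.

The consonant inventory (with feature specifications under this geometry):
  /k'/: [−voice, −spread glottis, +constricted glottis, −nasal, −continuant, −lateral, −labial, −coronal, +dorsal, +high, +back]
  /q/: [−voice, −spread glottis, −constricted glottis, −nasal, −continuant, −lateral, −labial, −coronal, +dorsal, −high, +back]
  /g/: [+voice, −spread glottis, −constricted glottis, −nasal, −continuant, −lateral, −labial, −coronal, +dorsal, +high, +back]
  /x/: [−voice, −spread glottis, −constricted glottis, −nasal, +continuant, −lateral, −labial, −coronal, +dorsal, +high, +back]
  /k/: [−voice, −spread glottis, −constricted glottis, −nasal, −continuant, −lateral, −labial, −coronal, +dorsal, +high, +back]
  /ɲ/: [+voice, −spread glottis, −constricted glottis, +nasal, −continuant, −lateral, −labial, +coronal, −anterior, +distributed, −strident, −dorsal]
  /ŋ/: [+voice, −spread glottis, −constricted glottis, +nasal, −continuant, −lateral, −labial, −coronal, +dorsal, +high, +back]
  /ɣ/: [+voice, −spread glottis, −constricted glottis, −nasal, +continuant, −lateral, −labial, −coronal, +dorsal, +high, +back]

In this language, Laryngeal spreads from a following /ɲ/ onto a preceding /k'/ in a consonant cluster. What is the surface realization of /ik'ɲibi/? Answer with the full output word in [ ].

Terminals under Laryngeal in this geometry: [voice], [spread glottis], [constricted glottis].
The target acquires /ɲ/'s values for everything under Laryngeal — [+voice], [−spread glottis], [−constricted glottis] — while keeping its own [nasal], [continuant], [lateral], ….
The resulting bundle matches /g/ in the inventory; substituting it for /k'/ gives [igɲibi].

[igɲibi]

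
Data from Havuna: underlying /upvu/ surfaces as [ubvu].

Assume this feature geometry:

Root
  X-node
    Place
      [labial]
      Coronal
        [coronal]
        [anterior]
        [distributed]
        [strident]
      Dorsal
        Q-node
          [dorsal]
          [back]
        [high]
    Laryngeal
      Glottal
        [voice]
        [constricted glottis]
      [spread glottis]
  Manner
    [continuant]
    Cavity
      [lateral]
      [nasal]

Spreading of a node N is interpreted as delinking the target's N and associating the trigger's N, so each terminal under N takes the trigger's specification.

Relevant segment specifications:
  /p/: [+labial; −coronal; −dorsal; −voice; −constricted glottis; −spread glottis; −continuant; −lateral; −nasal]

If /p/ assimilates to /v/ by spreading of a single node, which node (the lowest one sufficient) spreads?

[voice]

/p/ and [b] differ in [voice]; every other specified feature is identical.
Since just one terminal is affected and it takes /v/'s value, spreading the terminal [voice] alone is sufficient and minimal.
[continuant], a feature on which the two segments disagree outside [voice], is unchanged — nothing dominating it spread, and [voice] is the minimal sufficient constituent.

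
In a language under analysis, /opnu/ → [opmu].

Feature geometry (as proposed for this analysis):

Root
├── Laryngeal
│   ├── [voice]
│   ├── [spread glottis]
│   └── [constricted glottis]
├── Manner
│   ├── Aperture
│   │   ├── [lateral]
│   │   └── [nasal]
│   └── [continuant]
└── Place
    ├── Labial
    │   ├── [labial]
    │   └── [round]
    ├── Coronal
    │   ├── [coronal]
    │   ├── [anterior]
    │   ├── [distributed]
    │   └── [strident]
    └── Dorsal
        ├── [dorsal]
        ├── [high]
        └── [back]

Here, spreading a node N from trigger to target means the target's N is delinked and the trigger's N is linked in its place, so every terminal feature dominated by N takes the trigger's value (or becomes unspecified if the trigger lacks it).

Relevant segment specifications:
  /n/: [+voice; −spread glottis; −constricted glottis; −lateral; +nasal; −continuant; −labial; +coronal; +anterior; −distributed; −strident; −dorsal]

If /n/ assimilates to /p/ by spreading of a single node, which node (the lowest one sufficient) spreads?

Place

Feature comparison: [labial], [round], [coronal], [anterior], [distributed], [strident] differ between /n/ and [m]; the remaining terminals match.
These terminals are all dominated by Place, and no proper subconstituent of Place covers them all; Place is their lowest common ancestor.
If Place spreads, every terminal under it takes /p/'s value, producing [m] as observed.
Had Root spread, [voice], [nasal] would have taken /p/'s values; they stay as in /n/, confirming the spreading constituent is exactly Place.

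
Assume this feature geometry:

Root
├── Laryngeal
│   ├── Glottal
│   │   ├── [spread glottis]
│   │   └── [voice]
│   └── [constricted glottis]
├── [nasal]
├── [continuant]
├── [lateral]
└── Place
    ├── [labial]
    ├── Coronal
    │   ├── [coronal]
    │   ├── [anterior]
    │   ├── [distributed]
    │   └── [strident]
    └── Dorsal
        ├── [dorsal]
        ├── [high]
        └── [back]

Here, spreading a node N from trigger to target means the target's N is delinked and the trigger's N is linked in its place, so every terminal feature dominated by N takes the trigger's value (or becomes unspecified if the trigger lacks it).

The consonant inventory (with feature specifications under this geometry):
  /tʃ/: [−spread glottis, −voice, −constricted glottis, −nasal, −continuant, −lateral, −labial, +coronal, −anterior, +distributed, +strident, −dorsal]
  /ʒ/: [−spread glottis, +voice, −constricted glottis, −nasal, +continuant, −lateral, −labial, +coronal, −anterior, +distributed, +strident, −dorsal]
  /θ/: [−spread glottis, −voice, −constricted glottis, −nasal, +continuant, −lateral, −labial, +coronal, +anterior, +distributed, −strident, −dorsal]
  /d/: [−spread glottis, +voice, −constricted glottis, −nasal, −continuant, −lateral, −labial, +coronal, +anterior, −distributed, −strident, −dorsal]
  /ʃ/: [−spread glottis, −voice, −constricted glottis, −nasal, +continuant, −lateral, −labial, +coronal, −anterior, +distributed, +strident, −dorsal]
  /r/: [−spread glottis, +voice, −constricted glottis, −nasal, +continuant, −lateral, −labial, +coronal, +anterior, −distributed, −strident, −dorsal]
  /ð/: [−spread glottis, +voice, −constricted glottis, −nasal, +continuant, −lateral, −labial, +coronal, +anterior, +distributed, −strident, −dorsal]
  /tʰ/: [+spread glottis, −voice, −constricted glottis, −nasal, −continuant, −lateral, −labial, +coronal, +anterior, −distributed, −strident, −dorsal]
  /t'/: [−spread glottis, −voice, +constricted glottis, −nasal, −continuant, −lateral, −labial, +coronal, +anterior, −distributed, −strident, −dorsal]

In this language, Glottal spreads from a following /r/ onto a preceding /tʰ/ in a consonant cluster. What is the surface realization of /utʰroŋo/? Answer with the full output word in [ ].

Terminals under Glottal in this geometry: [spread glottis], [voice].
Spreading Glottal from /r/ onto /tʰ/ replaces those values with /r/'s: [−spread glottis], [+voice]. Features outside Glottal ([constricted glottis], [nasal], [continuant], …) stay as in /tʰ/.
This feature bundle is that of [d], so /utʰroŋo/ surfaces as [udroŋo].

[udroŋo]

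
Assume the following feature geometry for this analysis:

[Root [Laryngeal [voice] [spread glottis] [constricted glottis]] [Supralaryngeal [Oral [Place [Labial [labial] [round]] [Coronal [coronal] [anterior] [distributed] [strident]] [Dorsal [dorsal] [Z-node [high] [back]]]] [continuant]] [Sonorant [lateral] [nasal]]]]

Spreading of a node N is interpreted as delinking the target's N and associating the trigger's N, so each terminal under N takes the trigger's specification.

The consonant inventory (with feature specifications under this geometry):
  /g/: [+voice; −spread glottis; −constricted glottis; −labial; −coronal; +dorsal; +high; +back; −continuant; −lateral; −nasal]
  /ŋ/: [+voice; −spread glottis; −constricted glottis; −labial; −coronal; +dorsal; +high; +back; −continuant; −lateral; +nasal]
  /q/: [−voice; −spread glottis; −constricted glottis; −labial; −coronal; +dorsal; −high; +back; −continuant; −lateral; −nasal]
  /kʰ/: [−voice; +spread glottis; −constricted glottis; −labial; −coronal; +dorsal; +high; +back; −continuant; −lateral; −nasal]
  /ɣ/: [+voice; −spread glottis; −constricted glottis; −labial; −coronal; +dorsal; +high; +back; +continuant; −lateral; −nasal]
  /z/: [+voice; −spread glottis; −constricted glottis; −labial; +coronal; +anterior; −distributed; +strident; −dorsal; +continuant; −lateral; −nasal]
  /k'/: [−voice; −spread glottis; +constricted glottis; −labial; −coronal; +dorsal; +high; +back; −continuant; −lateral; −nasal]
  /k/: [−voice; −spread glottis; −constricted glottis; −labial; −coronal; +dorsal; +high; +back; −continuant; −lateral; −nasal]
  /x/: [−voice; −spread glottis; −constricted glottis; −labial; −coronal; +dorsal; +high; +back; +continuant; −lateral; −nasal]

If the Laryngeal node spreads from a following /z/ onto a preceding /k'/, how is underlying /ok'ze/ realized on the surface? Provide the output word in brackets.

[ogze]

Terminals under Laryngeal in this geometry: [voice], [spread glottis], [constricted glottis].
After delinking /k'/'s Laryngeal and linking /z/'s, the affected terminals become [+voice], [−spread glottis], [−constricted glottis]; [labial], [coronal], [dorsal], … (outside Laryngeal) are retained from /k'/.
The resulting bundle matches /g/ in the inventory; substituting it for /k'/ gives [ogze].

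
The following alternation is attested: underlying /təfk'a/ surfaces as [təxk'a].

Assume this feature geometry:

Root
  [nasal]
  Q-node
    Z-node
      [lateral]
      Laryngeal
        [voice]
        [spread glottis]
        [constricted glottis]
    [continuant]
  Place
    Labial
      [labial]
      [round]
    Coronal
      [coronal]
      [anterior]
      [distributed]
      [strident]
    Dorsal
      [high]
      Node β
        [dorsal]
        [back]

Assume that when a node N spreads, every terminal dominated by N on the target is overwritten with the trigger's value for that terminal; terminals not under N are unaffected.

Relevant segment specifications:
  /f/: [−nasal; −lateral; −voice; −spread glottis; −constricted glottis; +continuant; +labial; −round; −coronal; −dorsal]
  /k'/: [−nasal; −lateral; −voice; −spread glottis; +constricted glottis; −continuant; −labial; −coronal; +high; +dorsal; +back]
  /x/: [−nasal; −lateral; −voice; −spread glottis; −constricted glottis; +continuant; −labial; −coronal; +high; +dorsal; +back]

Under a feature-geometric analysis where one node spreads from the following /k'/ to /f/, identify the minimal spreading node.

Feature comparison: [labial], [round], [dorsal], [high], [back] differ between /f/ and [x]; the remaining terminals match.
These terminals are all dominated by Place, and no proper subconstituent of Place covers them all; Place is their lowest common ancestor.
Spreading Place from /k'/ overwrites each of those terminals with /k'/'s values, yielding exactly [x].
Had Root spread, [constricted glottis], [continuant] would have taken /k'/'s values; they stay as in /f/, confirming the spreading constituent is exactly Place.

Place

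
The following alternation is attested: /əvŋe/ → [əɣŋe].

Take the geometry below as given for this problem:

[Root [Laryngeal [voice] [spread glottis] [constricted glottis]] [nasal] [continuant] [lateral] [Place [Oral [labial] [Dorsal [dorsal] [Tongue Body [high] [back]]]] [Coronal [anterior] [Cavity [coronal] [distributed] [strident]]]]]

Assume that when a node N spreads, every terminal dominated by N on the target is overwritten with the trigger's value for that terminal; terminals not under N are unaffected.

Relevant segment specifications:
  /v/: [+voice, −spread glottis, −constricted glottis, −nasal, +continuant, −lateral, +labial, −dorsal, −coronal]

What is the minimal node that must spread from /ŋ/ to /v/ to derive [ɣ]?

Feature comparison: [labial], [dorsal], [high], [back] differ between /v/ and [ɣ]; the remaining terminals match.
Tracing each changed feature up the tree, the paths first meet at Oral; any lower node misses at least one of them.
Spreading Oral from /ŋ/ overwrites each of those terminals with /ŋ/'s values, yielding exactly [ɣ].
Features on which the two segments disagree outside Oral, such as [nasal], [continuant], are unchanged — nothing dominating them spread, and Oral is the minimal sufficient constituent.

Oral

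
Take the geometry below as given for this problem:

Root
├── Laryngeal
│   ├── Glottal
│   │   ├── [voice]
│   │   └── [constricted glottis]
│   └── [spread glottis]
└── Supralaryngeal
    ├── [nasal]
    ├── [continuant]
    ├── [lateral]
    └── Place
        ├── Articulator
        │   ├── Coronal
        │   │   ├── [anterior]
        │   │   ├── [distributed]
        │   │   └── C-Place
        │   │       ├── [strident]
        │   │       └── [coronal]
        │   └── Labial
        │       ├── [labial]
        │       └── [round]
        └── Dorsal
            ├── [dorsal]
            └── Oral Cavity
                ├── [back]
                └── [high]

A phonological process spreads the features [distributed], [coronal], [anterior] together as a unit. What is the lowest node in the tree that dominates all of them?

[distributed]: Root / Supralaryngeal / Place / Articulator / Coronal / [distributed].
[coronal]: Root / Supralaryngeal / Place / Articulator / Coronal / C-Place / [coronal].
[anterior]: Root / Supralaryngeal / Place / Articulator / Coronal / [anterior].
These paths first converge at Coronal; no daughter of Coronal dominates all 3 features, so Coronal is the minimal constituent.

Coronal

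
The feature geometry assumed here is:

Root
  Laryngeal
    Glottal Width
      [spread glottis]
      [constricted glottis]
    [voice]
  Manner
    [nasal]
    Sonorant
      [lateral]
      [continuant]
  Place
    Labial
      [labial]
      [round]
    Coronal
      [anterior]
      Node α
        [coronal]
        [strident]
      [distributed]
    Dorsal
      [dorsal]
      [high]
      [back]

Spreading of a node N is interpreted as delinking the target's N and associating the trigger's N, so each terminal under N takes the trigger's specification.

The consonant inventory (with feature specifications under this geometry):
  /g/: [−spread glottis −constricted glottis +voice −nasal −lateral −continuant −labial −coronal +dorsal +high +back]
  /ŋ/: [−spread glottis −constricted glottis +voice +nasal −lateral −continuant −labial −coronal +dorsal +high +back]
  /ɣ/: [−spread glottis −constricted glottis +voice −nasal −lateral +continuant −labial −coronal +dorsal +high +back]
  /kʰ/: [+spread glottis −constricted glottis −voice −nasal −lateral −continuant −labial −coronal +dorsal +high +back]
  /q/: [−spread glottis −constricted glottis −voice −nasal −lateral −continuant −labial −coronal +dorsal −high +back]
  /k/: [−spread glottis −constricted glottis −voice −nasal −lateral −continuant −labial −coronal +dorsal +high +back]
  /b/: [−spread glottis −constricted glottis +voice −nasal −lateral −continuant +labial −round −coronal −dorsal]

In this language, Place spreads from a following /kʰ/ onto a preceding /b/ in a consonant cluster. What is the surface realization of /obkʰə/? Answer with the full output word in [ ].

[ogkʰə]

The Place node dominates the terminals [labial], [round], [anterior], [coronal], [strident], [distributed], [dorsal], [high], [back].
After delinking /b/'s Place and linking /kʰ/'s, the affected terminals become [−labial], [−coronal], [+dorsal], [+high], [+back]; [spread glottis], [constricted glottis], [voice], … (outside Place) are retained from /b/.
This feature bundle is that of [g], so /obkʰə/ surfaces as [ogkʰə].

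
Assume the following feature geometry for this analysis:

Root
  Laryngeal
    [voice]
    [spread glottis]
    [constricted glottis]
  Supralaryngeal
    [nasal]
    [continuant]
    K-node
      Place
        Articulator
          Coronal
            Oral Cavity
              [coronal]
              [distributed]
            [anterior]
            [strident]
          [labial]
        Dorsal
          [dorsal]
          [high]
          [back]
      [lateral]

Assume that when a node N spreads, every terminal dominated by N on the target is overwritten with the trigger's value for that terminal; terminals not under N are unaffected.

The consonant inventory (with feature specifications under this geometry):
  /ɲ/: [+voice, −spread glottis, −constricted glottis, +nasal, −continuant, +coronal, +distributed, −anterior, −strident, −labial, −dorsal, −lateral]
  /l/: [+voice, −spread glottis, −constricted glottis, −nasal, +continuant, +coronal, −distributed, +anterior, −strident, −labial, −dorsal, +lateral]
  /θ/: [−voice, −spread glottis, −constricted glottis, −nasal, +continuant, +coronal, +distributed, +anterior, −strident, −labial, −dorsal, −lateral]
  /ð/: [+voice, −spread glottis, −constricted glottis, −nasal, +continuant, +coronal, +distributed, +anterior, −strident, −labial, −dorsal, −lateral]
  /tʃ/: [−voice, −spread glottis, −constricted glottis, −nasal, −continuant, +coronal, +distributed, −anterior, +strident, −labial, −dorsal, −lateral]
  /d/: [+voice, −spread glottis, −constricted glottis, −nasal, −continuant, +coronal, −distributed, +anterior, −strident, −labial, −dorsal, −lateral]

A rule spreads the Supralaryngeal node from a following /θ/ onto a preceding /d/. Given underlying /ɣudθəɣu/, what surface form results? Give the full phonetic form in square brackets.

Supralaryngeal immediately or transitively dominates [nasal], [continuant], [coronal], [distributed], [anterior], [strident], [labial], [dorsal], [high], [back], [lateral].
The target acquires /θ/'s values for everything under Supralaryngeal — [−nasal], [+continuant], [+coronal], [+distributed], [+anterior], [−strident], [−labial], [−dorsal], [−lateral] — while keeping its own [voice], [spread glottis], [constricted glottis].
Among the inventory, only /ð/ has exactly this specification, giving the surface form [ɣuðθəɣu].

[ɣuðθəɣu]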